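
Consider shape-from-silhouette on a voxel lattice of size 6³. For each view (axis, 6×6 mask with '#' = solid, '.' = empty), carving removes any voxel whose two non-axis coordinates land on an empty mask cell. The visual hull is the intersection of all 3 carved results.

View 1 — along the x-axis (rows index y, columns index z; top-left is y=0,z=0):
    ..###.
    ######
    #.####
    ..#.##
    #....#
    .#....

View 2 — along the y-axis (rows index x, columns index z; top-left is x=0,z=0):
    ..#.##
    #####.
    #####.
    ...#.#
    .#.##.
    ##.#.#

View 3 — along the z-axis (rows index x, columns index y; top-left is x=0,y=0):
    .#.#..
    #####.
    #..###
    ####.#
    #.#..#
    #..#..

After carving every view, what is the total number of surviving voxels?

remaining voxels: 41

initial block: 6^3 = 216
step 1: project along x, AND mask (20/36) → |grid| = 120
step 2: project along y, AND mask (22/36) → |grid| = 72
step 3: project along z, AND mask (21/36) → |grid| = 41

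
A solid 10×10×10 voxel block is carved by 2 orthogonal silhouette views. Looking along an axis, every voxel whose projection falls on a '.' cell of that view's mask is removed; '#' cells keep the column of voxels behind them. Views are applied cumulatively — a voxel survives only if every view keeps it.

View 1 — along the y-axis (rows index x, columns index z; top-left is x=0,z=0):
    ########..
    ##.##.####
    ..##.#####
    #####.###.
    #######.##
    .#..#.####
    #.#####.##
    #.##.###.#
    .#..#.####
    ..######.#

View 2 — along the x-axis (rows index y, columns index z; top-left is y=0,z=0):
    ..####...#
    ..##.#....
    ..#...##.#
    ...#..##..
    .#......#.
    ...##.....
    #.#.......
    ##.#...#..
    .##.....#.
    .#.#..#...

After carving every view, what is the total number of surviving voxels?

231 voxels

initial block: 10^3 = 1000
V1 y: intersect with XZ mask (74 set) -- 740 left
V2 x: intersect with YZ mask (31 set) -- 231 left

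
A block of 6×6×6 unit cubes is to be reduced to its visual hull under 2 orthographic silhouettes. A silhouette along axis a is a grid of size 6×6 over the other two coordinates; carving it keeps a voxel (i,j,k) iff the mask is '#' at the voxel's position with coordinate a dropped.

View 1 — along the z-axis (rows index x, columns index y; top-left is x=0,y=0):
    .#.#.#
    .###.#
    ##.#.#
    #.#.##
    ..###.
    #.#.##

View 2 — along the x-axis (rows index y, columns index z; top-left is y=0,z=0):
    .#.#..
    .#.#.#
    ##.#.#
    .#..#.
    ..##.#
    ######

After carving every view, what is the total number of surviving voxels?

before carving: 216 voxels (6×6×6)
V1 z: intersect with XY mask (22 set) -- 132 left
V2 x: intersect with YZ mask (20 set) -- 78 left

voxel count = 78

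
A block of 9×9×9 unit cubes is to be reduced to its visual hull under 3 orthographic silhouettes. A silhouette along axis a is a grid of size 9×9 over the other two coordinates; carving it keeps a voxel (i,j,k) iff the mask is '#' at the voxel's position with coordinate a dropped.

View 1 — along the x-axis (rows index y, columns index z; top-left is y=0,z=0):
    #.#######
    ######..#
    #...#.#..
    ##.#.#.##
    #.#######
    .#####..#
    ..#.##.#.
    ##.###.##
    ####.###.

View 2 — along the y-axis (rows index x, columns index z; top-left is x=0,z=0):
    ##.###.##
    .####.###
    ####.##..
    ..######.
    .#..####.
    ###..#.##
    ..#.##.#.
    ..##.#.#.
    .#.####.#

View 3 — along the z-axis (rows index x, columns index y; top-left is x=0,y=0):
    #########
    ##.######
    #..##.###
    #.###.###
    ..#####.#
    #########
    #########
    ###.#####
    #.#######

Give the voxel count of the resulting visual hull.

full grid |V| = 729
[1] x-view keeps 56 columns → grid now 504
[2] y-view keeps 51 columns → grid now 321
[3] z-view keeps 70 columns → grid now 281

281 voxels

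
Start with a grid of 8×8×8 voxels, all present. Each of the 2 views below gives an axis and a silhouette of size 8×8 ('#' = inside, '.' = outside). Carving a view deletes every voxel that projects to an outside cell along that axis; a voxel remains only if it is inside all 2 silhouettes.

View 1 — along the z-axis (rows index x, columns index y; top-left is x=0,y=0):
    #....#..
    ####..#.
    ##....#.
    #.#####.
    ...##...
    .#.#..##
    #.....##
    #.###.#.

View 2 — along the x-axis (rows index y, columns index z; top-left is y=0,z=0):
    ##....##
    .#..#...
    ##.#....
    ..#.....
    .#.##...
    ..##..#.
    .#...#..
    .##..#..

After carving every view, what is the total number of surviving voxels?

remaining voxels: 77

start: 8×8×8 = 512 voxels
  1. axis=2 (XY plane), |mask|=30  ⇒  voxels=240
  2. axis=0 (YZ plane), |mask|=21  ⇒  voxels=77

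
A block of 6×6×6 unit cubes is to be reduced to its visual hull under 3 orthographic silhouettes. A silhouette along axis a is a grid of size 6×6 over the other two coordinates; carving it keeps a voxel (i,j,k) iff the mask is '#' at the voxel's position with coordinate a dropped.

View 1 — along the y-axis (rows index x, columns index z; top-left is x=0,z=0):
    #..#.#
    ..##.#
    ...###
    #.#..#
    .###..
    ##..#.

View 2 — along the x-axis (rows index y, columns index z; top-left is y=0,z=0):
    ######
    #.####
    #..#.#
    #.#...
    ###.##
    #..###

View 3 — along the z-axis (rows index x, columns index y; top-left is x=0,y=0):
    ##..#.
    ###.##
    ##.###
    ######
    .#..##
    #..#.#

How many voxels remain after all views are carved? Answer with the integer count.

remaining voxels: 57

start: 6×6×6 = 216 voxels
after view 1 [y-axis, 18 of 36 cells solid] → remaining = 108
after view 2 [x-axis, 25 of 36 cells solid] → remaining = 78
after view 3 [z-axis, 25 of 36 cells solid] → remaining = 57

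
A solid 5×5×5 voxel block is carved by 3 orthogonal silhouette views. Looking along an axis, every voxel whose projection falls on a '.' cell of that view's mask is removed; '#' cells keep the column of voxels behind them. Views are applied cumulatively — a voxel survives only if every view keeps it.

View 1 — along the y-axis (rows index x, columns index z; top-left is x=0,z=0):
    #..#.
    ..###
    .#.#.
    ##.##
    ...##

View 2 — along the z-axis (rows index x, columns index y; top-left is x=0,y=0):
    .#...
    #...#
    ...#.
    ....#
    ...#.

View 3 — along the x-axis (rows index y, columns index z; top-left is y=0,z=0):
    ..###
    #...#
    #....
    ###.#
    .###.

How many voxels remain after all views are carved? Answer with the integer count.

voxel count = 10

start: 5×5×5 = 125 voxels
  1. axis=1 (XZ plane), |mask|=13  ⇒  voxels=65
  2. axis=2 (XY plane), |mask|=6  ⇒  voxels=16
  3. axis=0 (YZ plane), |mask|=13  ⇒  voxels=10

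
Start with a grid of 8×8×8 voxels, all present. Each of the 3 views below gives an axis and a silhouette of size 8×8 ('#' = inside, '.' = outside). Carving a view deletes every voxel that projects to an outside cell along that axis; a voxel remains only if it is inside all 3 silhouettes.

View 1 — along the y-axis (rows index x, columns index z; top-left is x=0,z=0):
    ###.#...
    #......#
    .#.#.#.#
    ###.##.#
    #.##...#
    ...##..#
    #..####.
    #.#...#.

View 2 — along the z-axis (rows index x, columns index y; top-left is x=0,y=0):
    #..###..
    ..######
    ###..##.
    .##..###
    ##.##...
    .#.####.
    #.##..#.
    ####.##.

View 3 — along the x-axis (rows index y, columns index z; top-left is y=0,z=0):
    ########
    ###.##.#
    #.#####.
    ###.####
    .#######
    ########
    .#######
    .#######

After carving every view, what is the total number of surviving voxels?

remaining voxels: 126

full grid |V| = 512
  1. axis=1 (XZ plane), |mask|=31  ⇒  voxels=248
  2. axis=2 (XY plane), |mask|=39  ⇒  voxels=147
  3. axis=0 (YZ plane), |mask|=56  ⇒  voxels=126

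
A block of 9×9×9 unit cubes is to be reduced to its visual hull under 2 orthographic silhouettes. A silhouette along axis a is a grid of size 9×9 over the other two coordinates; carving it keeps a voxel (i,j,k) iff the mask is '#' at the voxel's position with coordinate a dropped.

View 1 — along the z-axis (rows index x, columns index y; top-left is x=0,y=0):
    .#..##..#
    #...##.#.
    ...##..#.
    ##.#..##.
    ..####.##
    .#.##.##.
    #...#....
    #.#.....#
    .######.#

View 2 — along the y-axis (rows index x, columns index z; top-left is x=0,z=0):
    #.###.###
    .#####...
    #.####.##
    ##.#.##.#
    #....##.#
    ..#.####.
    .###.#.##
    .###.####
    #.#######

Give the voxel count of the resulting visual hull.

start: 9×9×9 = 729 voxels
step 1: project along z, AND mask (39/81) → |grid| = 351
step 2: project along y, AND mask (55/81) → |grid| = 237

|visual hull| = 237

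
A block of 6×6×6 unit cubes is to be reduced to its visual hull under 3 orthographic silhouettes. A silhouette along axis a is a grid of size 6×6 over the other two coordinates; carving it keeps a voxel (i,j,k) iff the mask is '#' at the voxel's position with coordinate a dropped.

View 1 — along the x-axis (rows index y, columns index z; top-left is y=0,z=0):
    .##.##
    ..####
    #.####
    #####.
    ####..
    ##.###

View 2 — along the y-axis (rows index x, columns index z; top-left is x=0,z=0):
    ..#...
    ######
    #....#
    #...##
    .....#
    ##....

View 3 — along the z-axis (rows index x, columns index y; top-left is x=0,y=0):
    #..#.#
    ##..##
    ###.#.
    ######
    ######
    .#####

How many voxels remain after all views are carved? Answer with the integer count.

voxel count = 48

before carving: 216 voxels (6×6×6)
V1 x: intersect with YZ mask (27 set) -- 162 left
V2 y: intersect with XZ mask (15 set) -- 65 left
V3 z: intersect with XY mask (28 set) -- 48 left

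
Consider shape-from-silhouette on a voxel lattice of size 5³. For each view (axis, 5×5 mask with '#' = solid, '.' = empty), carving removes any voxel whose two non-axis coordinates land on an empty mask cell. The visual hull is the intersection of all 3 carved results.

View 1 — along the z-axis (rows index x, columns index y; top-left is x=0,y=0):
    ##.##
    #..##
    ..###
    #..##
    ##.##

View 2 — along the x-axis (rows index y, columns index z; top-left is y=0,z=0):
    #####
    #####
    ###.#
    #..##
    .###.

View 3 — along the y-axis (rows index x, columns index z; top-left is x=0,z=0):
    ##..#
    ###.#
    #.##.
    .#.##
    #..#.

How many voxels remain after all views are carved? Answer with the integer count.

|visual hull| = 37

initial block: 5^3 = 125
step 1: project along z, AND mask (17/25) → |grid| = 85
step 2: project along x, AND mask (20/25) → |grid| = 64
step 3: project along y, AND mask (15/25) → |grid| = 37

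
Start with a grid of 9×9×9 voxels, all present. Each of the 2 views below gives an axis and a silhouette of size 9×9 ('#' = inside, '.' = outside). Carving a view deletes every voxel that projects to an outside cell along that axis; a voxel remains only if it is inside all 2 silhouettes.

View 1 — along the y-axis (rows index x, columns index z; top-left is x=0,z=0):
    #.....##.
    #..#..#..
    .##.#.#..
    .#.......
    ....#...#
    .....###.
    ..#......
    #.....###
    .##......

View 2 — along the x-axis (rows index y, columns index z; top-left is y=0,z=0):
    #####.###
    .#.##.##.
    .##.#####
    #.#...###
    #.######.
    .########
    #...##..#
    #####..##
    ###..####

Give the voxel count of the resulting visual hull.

before carving: 729 voxels (9×9×9)
V1 y: intersect with XZ mask (23 set) -- 207 left
V2 x: intersect with YZ mask (58 set) -- 154 left

154 voxels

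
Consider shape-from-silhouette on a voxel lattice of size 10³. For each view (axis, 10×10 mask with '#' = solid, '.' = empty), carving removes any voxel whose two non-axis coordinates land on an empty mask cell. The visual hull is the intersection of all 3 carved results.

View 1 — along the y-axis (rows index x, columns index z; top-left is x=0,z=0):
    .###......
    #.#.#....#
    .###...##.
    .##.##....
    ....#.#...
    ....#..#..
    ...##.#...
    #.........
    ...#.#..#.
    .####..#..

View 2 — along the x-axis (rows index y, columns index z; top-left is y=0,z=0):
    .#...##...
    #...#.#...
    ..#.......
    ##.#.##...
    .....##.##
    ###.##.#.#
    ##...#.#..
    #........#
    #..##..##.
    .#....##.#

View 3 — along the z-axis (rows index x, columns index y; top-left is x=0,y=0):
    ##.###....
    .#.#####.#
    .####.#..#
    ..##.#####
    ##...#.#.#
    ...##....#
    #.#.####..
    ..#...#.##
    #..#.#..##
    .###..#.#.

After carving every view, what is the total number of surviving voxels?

62 voxels

initial block: 10^3 = 1000
carve view 1 (along y, XZ-mask fill 32/100): 320 voxels remain
carve view 2 (along x, YZ-mask fill 38/100): 110 voxels remain
carve view 3 (along z, XY-mask fill 53/100): 62 voxels remain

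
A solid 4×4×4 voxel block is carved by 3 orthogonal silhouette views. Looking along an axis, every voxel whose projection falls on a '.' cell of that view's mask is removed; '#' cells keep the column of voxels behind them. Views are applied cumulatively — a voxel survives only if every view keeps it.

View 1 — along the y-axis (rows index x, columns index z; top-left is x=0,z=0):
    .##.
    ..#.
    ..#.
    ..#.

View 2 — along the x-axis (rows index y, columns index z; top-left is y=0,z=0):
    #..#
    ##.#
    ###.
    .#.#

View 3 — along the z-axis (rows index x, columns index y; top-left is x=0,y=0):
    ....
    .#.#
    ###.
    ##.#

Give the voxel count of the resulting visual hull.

before carving: 64 voxels (4×4×4)
V1 y: intersect with XZ mask (5 set) -- 20 left
V2 x: intersect with YZ mask (10 set) -- 7 left
V3 z: intersect with XY mask (8 set) -- 1 left

1 voxels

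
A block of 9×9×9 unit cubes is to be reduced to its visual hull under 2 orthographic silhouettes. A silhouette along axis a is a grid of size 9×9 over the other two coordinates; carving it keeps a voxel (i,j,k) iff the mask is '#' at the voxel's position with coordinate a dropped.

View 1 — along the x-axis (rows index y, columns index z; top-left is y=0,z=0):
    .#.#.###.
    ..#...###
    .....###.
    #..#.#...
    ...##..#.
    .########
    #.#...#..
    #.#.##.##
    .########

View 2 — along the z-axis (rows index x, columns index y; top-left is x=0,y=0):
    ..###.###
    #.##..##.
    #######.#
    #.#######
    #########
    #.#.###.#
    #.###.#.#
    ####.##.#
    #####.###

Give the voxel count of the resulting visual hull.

before carving: 729 voxels (9×9×9)
carve view 1 (along x, YZ-mask fill 43/81): 387 voxels remain
carve view 2 (along z, XY-mask fill 63/81): 289 voxels remain

remaining voxels: 289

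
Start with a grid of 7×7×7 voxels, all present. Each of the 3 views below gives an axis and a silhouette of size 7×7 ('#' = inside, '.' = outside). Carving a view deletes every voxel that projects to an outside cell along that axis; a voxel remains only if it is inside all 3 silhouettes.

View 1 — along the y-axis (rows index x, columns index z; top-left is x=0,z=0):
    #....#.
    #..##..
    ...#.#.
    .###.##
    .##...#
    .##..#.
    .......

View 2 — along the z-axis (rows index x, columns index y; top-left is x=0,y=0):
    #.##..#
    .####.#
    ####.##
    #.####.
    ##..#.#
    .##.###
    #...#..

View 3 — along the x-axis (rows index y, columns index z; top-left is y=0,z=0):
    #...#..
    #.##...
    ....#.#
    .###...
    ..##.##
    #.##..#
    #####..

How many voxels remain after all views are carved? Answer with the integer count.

voxel count = 36

start: 7×7×7 = 343 voxels
[1] y-view keeps 18 columns → grid now 126
[2] z-view keeps 31 columns → grid now 87
[3] x-view keeps 23 columns → grid now 36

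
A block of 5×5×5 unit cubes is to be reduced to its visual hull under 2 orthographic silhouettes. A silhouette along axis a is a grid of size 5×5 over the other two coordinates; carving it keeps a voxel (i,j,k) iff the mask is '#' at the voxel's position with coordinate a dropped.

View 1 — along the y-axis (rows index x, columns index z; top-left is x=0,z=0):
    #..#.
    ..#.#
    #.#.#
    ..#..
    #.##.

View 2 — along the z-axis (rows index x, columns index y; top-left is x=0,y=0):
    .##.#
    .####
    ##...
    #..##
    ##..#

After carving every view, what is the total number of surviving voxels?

start: 5×5×5 = 125 voxels
V1 y: intersect with XZ mask (11 set) -- 55 left
V2 z: intersect with XY mask (15 set) -- 32 left

|visual hull| = 32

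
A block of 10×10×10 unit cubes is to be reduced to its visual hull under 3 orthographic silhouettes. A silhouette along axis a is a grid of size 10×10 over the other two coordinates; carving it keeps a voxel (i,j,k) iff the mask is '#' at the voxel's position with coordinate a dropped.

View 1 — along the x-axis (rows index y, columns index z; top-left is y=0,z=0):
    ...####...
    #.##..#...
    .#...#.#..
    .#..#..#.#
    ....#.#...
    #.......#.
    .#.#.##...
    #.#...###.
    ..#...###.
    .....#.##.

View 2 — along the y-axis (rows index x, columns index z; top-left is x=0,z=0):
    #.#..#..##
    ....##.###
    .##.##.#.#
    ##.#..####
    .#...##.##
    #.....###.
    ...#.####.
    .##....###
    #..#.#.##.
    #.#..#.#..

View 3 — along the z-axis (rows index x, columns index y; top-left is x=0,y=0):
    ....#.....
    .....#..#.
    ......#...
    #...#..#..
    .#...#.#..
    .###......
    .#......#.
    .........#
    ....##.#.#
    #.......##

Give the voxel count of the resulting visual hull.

voxel count = 40

start: 10×10×10 = 1000 voxels
V1 x: intersect with YZ mask (35 set) -- 350 left
V2 y: intersect with XZ mask (51 set) -- 184 left
V3 z: intersect with XY mask (23 set) -- 40 left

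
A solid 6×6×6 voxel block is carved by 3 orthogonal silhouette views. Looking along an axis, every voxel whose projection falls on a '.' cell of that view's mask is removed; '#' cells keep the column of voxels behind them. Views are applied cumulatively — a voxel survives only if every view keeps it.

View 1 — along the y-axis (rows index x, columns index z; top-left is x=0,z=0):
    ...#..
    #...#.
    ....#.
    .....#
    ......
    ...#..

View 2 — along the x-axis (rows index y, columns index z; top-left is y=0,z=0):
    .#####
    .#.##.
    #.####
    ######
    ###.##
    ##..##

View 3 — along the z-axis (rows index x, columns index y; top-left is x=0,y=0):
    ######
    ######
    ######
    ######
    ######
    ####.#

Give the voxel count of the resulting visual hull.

full grid |V| = 216
V1 y: intersect with XZ mask (6 set) -- 36 left
V2 x: intersect with YZ mask (28 set) -- 29 left
V3 z: intersect with XY mask (35 set) -- 29 left

29 voxels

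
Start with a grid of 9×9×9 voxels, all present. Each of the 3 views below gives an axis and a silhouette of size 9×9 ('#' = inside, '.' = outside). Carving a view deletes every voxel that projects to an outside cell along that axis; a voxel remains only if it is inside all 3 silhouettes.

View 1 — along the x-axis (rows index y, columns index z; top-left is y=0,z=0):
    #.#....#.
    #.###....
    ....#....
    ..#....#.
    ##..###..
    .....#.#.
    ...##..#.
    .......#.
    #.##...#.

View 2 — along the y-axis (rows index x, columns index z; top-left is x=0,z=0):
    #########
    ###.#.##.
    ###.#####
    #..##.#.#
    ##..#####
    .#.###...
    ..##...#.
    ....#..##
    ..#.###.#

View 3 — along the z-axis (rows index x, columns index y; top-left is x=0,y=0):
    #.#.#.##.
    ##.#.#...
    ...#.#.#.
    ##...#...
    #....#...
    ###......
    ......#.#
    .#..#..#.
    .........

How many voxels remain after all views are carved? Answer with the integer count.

voxel count = 46

full grid |V| = 729
  1. axis=0 (YZ plane), |mask|=25  ⇒  voxels=225
  2. axis=1 (XZ plane), |mask|=50  ⇒  voxels=141
  3. axis=2 (XY plane), |mask|=25  ⇒  voxels=46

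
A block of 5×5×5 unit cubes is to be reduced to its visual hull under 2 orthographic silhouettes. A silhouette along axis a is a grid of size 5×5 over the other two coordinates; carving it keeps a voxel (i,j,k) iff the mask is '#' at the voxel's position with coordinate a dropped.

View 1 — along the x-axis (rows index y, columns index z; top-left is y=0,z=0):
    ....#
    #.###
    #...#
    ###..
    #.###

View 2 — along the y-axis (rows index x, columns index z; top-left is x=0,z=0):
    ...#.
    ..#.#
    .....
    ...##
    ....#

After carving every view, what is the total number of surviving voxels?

19 voxels

initial block: 5^3 = 125
  1. axis=0 (YZ plane), |mask|=14  ⇒  voxels=70
  2. axis=1 (XZ plane), |mask|=6  ⇒  voxels=19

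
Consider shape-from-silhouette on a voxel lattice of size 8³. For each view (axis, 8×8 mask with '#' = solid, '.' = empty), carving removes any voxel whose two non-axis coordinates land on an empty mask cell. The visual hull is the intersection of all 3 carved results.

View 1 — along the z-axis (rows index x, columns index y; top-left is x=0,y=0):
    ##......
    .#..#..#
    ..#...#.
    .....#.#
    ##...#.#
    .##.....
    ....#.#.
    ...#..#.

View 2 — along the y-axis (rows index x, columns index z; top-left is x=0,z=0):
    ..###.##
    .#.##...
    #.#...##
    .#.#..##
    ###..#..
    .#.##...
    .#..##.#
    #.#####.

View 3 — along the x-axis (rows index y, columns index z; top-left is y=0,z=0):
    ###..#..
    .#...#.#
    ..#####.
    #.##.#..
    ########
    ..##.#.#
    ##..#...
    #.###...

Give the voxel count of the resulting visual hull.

initial block: 8^3 = 512
after view 1 [z-axis, 19 of 64 cells solid] → remaining = 152
after view 2 [y-axis, 33 of 64 cells solid] → remaining = 77
after view 3 [x-axis, 35 of 64 cells solid] → remaining = 39

39 voxels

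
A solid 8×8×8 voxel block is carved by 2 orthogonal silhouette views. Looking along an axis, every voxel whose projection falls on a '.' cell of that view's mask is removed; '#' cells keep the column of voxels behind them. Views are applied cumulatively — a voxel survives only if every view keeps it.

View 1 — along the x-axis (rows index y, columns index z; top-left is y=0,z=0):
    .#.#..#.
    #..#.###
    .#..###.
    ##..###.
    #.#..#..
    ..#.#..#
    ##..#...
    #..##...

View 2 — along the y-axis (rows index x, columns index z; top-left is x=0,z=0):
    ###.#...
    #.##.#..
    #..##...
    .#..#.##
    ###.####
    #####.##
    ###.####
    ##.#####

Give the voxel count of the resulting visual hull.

start: 8×8×8 = 512 voxels
step 1: project along x, AND mask (29/64) → |grid| = 232
step 2: project along y, AND mask (43/64) → |grid| = 162

remaining voxels: 162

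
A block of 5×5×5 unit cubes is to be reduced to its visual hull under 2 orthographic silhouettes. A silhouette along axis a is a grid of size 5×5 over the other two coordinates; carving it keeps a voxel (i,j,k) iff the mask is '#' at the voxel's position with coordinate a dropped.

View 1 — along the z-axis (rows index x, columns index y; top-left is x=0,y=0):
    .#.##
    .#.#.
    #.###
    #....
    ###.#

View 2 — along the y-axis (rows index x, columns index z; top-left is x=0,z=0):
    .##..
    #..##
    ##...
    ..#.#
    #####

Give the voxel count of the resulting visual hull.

start: 5×5×5 = 125 voxels
[1] z-view keeps 14 columns → grid now 70
[2] y-view keeps 14 columns → grid now 42

voxel count = 42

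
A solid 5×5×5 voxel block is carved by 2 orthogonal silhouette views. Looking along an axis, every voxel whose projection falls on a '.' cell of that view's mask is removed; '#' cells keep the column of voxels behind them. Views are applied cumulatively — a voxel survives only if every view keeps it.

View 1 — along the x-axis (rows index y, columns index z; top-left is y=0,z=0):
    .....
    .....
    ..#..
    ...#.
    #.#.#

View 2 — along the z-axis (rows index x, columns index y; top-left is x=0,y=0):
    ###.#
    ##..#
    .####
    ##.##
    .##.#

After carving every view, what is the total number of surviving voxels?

full grid |V| = 125
  1. axis=0 (YZ plane), |mask|=5  ⇒  voxels=25
  2. axis=2 (XY plane), |mask|=18  ⇒  voxels=20

remaining voxels: 20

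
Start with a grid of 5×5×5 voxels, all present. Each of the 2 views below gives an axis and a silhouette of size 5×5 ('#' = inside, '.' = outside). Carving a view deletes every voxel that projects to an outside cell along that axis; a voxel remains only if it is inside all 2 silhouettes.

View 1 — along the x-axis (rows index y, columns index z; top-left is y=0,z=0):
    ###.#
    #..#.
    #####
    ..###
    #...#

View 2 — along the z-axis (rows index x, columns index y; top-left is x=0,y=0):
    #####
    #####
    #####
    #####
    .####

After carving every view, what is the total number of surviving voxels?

full grid |V| = 125
V1 x: intersect with YZ mask (16 set) -- 80 left
V2 z: intersect with XY mask (24 set) -- 76 left

76 voxels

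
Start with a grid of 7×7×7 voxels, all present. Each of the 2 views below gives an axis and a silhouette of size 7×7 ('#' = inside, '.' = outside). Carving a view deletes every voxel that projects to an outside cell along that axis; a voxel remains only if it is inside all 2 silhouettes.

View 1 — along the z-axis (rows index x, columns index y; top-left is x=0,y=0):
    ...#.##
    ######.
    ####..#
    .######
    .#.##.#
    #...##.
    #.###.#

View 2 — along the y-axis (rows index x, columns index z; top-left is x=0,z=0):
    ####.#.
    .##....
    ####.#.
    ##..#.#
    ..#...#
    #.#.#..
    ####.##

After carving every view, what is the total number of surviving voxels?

|visual hull| = 123

before carving: 343 voxels (7×7×7)
after view 1 [z-axis, 32 of 49 cells solid] → remaining = 224
after view 2 [y-axis, 27 of 49 cells solid] → remaining = 123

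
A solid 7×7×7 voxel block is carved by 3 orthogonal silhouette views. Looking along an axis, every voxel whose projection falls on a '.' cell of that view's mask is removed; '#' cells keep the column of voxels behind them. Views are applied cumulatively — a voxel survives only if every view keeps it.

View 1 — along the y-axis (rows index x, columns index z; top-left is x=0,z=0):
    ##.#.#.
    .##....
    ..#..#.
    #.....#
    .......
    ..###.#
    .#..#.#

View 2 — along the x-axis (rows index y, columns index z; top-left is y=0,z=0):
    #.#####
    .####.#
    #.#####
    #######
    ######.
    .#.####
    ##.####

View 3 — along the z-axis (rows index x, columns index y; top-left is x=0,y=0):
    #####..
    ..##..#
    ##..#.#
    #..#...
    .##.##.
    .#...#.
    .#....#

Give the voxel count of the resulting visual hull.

remaining voxels: 43

start: 7×7×7 = 343 voxels
carve view 1 (along y, XZ-mask fill 17/49): 119 voxels remain
carve view 2 (along x, YZ-mask fill 41/49): 98 voxels remain
carve view 3 (along z, XY-mask fill 22/49): 43 voxels remain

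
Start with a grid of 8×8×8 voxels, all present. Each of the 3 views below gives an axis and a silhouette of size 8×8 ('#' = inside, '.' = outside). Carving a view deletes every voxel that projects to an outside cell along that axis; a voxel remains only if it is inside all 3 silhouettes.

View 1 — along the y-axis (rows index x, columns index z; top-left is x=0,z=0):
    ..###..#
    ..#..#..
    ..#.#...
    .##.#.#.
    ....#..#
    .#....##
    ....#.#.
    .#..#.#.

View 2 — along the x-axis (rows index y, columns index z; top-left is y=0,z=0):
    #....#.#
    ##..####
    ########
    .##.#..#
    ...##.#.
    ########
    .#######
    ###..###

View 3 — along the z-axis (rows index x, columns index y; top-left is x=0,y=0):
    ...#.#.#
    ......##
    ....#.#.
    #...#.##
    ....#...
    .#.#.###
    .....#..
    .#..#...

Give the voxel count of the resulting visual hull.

|visual hull| = 47

start: 8×8×8 = 512 voxels
step 1: project along y, AND mask (22/64) → |grid| = 176
step 2: project along x, AND mask (45/64) → |grid| = 129
step 3: project along z, AND mask (20/64) → |grid| = 47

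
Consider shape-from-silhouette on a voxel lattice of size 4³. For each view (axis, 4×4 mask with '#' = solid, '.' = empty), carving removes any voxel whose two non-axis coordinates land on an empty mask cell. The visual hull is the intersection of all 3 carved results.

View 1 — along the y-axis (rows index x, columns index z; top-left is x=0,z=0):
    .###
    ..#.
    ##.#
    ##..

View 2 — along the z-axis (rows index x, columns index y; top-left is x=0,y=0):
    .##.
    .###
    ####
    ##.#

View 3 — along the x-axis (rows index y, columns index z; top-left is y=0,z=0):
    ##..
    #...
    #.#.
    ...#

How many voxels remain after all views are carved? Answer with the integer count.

voxel count = 10

initial block: 4^3 = 64
after view 1 [y-axis, 9 of 16 cells solid] → remaining = 36
after view 2 [z-axis, 12 of 16 cells solid] → remaining = 27
after view 3 [x-axis, 6 of 16 cells solid] → remaining = 10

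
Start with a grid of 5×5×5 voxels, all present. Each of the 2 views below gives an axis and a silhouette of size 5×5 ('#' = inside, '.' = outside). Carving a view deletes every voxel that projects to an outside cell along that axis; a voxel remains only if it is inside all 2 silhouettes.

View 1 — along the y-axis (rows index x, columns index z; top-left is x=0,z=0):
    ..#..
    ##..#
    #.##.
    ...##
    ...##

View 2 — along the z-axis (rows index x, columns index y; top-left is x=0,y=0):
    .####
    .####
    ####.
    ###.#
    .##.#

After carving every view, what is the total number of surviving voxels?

before carving: 125 voxels (5×5×5)
V1 y: intersect with XZ mask (11 set) -- 55 left
V2 z: intersect with XY mask (19 set) -- 42 left

remaining voxels: 42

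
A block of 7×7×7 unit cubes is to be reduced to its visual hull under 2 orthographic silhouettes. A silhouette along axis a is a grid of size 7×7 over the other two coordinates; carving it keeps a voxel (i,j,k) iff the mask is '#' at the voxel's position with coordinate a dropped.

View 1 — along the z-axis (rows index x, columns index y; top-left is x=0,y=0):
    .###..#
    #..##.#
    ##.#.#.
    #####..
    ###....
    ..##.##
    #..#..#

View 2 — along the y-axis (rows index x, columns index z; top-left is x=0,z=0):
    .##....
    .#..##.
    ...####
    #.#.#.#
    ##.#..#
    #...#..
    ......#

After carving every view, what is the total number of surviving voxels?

|visual hull| = 79

before carving: 343 voxels (7×7×7)
V1 z: intersect with XY mask (27 set) -- 189 left
V2 y: intersect with XZ mask (20 set) -- 79 left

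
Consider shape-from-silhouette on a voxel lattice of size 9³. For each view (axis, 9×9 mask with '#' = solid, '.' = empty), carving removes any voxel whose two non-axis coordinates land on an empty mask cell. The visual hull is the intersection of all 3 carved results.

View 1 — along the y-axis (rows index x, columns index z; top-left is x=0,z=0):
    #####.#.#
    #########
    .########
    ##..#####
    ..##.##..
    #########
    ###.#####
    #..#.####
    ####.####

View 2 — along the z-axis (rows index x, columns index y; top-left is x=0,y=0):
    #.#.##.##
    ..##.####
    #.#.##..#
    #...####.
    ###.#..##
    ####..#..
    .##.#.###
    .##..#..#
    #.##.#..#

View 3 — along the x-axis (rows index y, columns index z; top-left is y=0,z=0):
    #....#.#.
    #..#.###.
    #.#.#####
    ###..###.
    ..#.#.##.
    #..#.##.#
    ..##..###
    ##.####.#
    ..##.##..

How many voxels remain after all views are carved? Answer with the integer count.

remaining voxels: 207

before carving: 729 voxels (9×9×9)
after view 1 [y-axis, 66 of 81 cells solid] → remaining = 594
after view 2 [z-axis, 48 of 81 cells solid] → remaining = 352
after view 3 [x-axis, 46 of 81 cells solid] → remaining = 207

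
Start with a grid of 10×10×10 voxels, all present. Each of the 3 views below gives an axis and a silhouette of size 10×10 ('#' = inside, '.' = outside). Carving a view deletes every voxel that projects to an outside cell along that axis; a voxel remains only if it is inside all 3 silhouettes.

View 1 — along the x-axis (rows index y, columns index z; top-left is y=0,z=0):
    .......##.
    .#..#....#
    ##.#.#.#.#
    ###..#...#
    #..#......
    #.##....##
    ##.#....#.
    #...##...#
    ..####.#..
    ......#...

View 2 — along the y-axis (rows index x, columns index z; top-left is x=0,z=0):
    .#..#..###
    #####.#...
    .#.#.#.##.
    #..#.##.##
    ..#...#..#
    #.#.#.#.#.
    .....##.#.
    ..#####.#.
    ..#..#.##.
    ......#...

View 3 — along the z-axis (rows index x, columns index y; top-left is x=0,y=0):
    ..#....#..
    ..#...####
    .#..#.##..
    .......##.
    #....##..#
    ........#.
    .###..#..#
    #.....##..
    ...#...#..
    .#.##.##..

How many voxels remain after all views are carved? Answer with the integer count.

|visual hull| = 45

initial block: 10^3 = 1000
V1 x: intersect with YZ mask (37 set) -- 370 left
V2 y: intersect with XZ mask (44 set) -- 149 left
V3 z: intersect with XY mask (33 set) -- 45 left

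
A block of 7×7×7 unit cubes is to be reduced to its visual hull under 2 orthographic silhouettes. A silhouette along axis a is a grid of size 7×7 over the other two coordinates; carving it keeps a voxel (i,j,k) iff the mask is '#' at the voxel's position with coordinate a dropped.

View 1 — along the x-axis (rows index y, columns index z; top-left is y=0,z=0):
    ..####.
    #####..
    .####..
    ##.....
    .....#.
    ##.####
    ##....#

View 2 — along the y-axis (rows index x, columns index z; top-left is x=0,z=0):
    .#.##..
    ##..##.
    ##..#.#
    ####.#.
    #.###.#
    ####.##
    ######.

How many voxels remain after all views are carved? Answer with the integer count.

|visual hull| = 124

before carving: 343 voxels (7×7×7)
carve view 1 (along x, YZ-mask fill 25/49): 175 voxels remain
carve view 2 (along y, XZ-mask fill 33/49): 124 voxels remain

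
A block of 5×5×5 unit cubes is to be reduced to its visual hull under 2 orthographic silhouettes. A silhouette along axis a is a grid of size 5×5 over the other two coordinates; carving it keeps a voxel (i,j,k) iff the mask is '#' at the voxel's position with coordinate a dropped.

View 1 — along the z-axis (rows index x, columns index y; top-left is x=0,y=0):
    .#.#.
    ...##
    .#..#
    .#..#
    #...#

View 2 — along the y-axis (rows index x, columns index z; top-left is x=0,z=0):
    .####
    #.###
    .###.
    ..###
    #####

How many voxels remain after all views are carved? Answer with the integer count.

initial block: 5^3 = 125
  1. axis=2 (XY plane), |mask|=10  ⇒  voxels=50
  2. axis=1 (XZ plane), |mask|=19  ⇒  voxels=38

remaining voxels: 38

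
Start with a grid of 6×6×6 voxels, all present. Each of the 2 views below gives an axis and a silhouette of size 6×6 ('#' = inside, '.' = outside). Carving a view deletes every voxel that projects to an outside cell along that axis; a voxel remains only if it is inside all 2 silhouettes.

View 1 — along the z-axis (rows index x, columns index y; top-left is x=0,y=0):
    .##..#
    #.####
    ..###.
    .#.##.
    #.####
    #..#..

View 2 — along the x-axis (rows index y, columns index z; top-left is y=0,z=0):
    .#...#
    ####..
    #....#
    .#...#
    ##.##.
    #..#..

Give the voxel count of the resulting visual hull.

full grid |V| = 216
  1. axis=2 (XY plane), |mask|=21  ⇒  voxels=126
  2. axis=0 (YZ plane), |mask|=16  ⇒  voxels=54

remaining voxels: 54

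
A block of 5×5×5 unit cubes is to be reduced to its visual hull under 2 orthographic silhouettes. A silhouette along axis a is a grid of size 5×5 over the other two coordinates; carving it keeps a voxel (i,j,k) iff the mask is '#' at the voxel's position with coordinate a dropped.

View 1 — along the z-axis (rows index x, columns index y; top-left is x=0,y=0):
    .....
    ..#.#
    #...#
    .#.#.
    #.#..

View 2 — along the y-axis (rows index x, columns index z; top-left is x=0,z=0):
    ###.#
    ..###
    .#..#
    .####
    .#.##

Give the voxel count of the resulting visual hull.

remaining voxels: 24

before carving: 125 voxels (5×5×5)
carve view 1 (along z, XY-mask fill 8/25): 40 voxels remain
carve view 2 (along y, XZ-mask fill 16/25): 24 voxels remain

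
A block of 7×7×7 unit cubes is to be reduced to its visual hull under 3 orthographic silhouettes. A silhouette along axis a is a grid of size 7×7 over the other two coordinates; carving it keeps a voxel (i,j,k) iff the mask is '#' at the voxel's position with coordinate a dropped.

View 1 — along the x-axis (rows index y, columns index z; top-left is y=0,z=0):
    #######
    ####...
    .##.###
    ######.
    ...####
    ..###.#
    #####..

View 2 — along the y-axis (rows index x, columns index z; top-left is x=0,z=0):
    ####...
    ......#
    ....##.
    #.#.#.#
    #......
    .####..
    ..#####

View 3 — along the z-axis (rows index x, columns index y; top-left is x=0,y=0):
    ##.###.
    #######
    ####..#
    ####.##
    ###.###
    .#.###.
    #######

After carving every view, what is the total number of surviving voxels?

85 voxels

initial block: 7^3 = 343
carve view 1 (along x, YZ-mask fill 35/49): 245 voxels remain
carve view 2 (along y, XZ-mask fill 21/49): 108 voxels remain
carve view 3 (along z, XY-mask fill 40/49): 85 voxels remain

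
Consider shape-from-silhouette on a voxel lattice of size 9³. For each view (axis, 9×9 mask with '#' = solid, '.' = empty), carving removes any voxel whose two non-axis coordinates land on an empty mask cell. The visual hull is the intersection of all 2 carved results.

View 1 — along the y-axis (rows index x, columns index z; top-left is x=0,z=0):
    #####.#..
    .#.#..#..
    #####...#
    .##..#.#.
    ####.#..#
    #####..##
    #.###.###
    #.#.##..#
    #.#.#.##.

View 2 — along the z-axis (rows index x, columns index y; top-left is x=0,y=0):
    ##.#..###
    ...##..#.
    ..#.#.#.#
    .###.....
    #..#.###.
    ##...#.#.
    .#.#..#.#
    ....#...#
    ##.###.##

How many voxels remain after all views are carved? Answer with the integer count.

212 voxels

full grid |V| = 729
[1] y-view keeps 49 columns → grid now 441
[2] z-view keeps 38 columns → grid now 212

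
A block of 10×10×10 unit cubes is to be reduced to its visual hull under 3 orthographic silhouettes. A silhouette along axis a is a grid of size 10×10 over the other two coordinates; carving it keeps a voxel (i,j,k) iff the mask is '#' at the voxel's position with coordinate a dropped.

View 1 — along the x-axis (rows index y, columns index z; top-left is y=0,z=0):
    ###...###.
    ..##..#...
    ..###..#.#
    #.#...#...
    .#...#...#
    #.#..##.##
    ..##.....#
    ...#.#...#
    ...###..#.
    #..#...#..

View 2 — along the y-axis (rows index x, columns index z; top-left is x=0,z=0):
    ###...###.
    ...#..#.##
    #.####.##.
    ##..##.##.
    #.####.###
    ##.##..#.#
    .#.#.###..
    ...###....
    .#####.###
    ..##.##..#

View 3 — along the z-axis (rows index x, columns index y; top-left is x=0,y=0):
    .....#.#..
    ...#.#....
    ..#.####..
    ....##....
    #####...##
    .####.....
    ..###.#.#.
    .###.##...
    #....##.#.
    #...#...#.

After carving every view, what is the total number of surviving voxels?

start: 10×10×10 = 1000 voxels
[1] x-view keeps 39 columns → grid now 390
[2] y-view keeps 58 columns → grid now 228
[3] z-view keeps 39 columns → grid now 90

90 voxels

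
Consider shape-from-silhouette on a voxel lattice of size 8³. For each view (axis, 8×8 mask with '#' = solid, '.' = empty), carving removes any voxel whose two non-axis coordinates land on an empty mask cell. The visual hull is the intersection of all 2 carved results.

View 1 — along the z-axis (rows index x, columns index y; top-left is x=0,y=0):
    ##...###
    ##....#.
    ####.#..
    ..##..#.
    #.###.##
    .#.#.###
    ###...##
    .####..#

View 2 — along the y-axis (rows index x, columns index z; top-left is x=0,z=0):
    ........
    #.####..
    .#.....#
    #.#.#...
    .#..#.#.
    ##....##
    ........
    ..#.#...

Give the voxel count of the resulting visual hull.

start: 8×8×8 = 512 voxels
step 1: project along z, AND mask (37/64) → |grid| = 296
step 2: project along y, AND mask (19/64) → |grid| = 82

remaining voxels: 82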